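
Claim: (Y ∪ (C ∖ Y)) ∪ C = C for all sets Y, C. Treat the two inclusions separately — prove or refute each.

(⟹) This inclusion fails. Take Y = {1}, C = ∅; then 1 ∈ (Y ∪ (C ∖ Y)) ∪ C but 1 ∉ C.

(⟸) Let x ∈ C. Then either x ∈ C and x ∉ Y; or x ∈ Y ∩ C. In each case x ∈ (Y ∪ (C ∖ Y)) ∪ C, so C ⊆ (Y ∪ (C ∖ Y)) ∪ C.

The sets are not equal: only the reverse inclusion holds.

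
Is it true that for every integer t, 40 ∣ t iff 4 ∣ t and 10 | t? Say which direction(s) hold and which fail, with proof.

[⇒] If 40 ∣ t, write t = 40q. Since 40 = 10·4, t = 4·(10q), so 4 ∣ t; and since 40 = 4·10, t = 10·(4q), so 10 ∣ t.

[⇐] This fails: take t = 20. Both 4 ∣ 20 and 10 ∣ 20, yet 20 is not a multiple of 40 (since 20 = 0·40 + 20), so 40 ∤ 20.

Not equivalent: only (⇒) holds.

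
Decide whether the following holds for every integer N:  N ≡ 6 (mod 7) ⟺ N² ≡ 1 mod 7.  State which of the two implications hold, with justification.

Only the forward implication holds.

(⇒) Suppose N ≡ 6 (mod 7). Write N = 7j + 6. Then (7j + 6)² = 49j² + 84j + 36 = 7(7j² + 12j + 5) + 1, so N² ≡ 1 (mod 7).

(⇐) This fails: take N = 1. Then 1² = 1 ≡ 1 (mod 7), yet 1 ≡ 1 (mod 7), not 6.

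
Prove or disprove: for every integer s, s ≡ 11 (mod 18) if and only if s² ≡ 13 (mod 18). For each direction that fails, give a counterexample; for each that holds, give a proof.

Forward direction. Suppose s ≡ 11 (mod 18). Write s = 18j + 11. Then (18j + 11)² = 324j² + 396j + 121 = 18(18j² + 22j + 6) + 13, so s² ≡ 13 (mod 18).

Converse. This fails: take s = 7. Then 7² = 49 ≡ 13 (mod 18), yet 7 ≡ 7 (mod 18), not 11.

Only the forward implication holds.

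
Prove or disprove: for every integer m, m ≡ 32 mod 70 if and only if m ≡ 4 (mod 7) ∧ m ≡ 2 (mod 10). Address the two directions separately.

Both directions hold.

(⟹) Suppose m ≡ 32 (mod 70); write m = 70j + 32. Since 7 ∣ 70, reducing mod 7 gives m ≡ 32 ≡ 4 (mod 7); since 10 ∣ 70, reducing mod 10 gives m ≡ 32 ≡ 2 (mod 10).

(⟸) Conversely, if m ≡ 4 (mod 7) and m ≡ 2 (mod 10), then by the Chinese remainder theorem m ≡ 32 (mod 70). This is exactly m ≡ 32 (mod 70).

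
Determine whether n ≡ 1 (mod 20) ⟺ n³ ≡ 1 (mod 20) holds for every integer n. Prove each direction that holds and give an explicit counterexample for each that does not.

Both directions hold.

(⟹) Suppose n ≡ 1 (mod 20). Write n = 20j + 1. Then (20j + 1)³ = 8000j³ + 1200j² + 60j + 1 = 20(400j³ + 60j² + 3j) + 1, so n³ ≡ 1 (mod 20).

(⟸) Conversely, suppose n³ ≡ 1 (mod 20). The only residue r in {0, …, 19} with r³ ≡ 1 (mod 20) is r = 1, so n ≡ 1 (mod 20).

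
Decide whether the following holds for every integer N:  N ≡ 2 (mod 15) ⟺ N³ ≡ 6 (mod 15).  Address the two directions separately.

(⇒) This fails: take N = 2. Then 2 ≡ 2 (mod 15), but 2³ = 8 ≡ 8 (mod 15), not 6.

(⇐) This fails: take N = 6. Then 6³ = 216 ≡ 6 (mod 15), yet 6 ≡ 6 (mod 15), not 2.

(⇒) fails and (⇐) fails.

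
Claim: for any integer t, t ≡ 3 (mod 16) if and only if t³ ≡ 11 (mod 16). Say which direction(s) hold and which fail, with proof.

Both implications hold.

(⟹) Suppose t ≡ 3 (mod 16). Write t = 16j + 3. Then (16j + 3)³ = 4096j³ + 2304j² + 432j + 27 = 16(256j³ + 144j² + 27j + 1) + 11, so t³ ≡ 11 (mod 16).

(⟸) Conversely, suppose t³ ≡ 11 (mod 16). The only residue r in {0, …, 15} with r³ ≡ 11 (mod 16) is r = 3, so t ≡ 3 (mod 16).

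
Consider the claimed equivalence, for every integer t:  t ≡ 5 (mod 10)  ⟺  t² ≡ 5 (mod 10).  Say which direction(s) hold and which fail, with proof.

[⇒] Suppose t ≡ 5 (mod 10). Write t = 10j + 5. Then (10j + 5)² = 100j² + 100j + 25 = 10(10j² + 10j + 2) + 5, so t² ≡ 5 (mod 10).

[⇐] For the converse, argue contrapositively. If t ≢ 5 (mod 10), then t is congruent to one of 0, 1, 2, 3, 4, 6, 7, 8, 9 modulo 10, and these give t² ≡ 0, 1, 4, 9, 6, 6, 9, 4, 1 respectively — never 5.

Both directions hold.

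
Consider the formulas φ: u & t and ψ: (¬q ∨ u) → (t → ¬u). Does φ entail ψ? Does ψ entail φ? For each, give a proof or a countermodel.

(⇒) fails and (⇐) fails.

(→) This fails. Under u = T, t = T, q = F, the left side is true but the right side is false.

(←) This fails. Under u = F, t = F, q = F, the left side is false but the right side is true.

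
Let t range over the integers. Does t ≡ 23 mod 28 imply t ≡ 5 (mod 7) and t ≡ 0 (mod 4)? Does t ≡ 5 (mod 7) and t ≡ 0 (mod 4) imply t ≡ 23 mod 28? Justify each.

[⇒] This fails: t = 23 gives 23 ≡ 23 (mod 28) but 23 ≡ 2 (mod 7), so the conjunction on the right does not hold.

[⇐] This fails: t = 12 satisfies both congruences on the right (12 ≡ 5 mod 7 and 12 ≡ 0 mod 4) yet 12 ≡ 12 (mod 28), not 23.

Both directions fail.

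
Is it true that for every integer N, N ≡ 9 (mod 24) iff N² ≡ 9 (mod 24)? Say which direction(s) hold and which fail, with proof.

(→) Suppose N ≡ 9 (mod 24). Write N = 24j + 9. Then (24j + 9)² = 576j² + 432j + 81 = 24(24j² + 18j + 3) + 9, so N² ≡ 9 (mod 24).

(←) This fails: take N = 3. Then 3² = 9 ≡ 9 (mod 24), yet 3 ≡ 3 (mod 24), not 9.

Only the forward implication holds.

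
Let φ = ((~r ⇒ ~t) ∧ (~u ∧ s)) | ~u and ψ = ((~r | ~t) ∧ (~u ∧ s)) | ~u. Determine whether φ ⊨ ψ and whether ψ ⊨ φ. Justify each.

Both implications hold.

Forward direction. Assume the antecedent. If u is true, the antecedent cannot hold. If u is false, ((~r | ~t) ∧ (~u ∧ s)) | ~u reduces to true regardless of the other variables. Either way ((~r | ~t) ∧ (~u ∧ s)) | ~u holds.

Converse. Assume the antecedent. If u is true, the antecedent cannot hold. If u is false, ((~r ⇒ ~t) ∧ (~u ∧ s)) | ~u reduces to true regardless of the other variables. Either way ((~r ⇒ ~t) ∧ (~u ∧ s)) | ~u holds.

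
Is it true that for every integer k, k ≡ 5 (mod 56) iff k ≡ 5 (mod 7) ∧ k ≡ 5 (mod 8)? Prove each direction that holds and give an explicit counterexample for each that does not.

Both implications hold.

Forward direction. Suppose k ≡ 5 (mod 56); write k = 56j + 5. Since 7 ∣ 56, reducing mod 7 gives k ≡ 5 (mod 7); since 8 ∣ 56, reducing mod 8 gives k ≡ 5 (mod 8).

Converse. If k ≡ 5 (mod 7) and k ≡ 5 (mod 8), then by the Chinese remainder theorem k ≡ 5 (mod 56). This is exactly k ≡ 5 (mod 56).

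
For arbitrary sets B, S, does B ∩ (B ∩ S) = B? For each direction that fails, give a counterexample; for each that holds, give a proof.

(⊆) holds; (⊇) fails.

(⊆) Let x ∈ B ∩ (B ∩ S). Then x ∈ B ∩ S, from which x ∈ B.

(⊇) This inclusion fails. Take B = {1}, S = ∅; then 1 ∈ B but 1 ∉ B ∩ (B ∩ S).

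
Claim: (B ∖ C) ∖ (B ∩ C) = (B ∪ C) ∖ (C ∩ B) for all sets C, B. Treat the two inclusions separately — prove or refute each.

(⟹) Let x ∈ (B ∖ C) ∖ (B ∩ C). Then x ∈ B and x ∉ C, from which x ∈ (B ∪ C) ∖ (C ∩ B).

(⟸) This inclusion fails. Take C = {1}, B = ∅; then 1 ∈ (B ∪ C) ∖ (C ∩ B) but 1 ∉ (B ∖ C) ∖ (B ∩ C).

The sets are not equal: only the forward inclusion holds.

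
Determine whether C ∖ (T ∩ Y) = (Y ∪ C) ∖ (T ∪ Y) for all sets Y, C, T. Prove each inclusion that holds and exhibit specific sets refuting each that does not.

(⊆) fails; (⊇) holds.

(⟹) This inclusion fails. Take Y = {1}, C = {1}, T = ∅; then 1 ∈ C ∖ (T ∩ Y) but 1 ∉ (Y ∪ C) ∖ (T ∪ Y).

(⟸) Let x ∈ (Y ∪ C) ∖ (T ∪ Y). Then x ∈ C and x ∉ Y, T, from which x ∈ C ∖ (T ∩ Y).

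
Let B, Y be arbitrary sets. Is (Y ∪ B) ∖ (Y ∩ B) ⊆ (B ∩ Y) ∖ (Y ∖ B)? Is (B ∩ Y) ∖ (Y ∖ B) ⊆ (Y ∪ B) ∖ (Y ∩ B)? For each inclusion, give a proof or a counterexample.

(⊆) fails and (⊇) fails.

(⊆) This inclusion fails. Take B = {1}, Y = ∅; then 1 ∈ (Y ∪ B) ∖ (Y ∩ B) but 1 ∉ (B ∩ Y) ∖ (Y ∖ B).

(⊇) This inclusion fails. Take B = {1}, Y = {1}; then 1 ∈ (B ∩ Y) ∖ (Y ∖ B) but 1 ∉ (Y ∪ B) ∖ (Y ∩ B).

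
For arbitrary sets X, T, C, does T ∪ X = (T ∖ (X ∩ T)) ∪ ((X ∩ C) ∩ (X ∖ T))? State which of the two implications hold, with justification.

(⟹) This inclusion fails. Take X = {1}, T = ∅, C = ∅; then 1 ∈ T ∪ X but 1 ∉ (T ∖ (X ∩ T)) ∪ ((X ∩ C) ∩ (X ∖ T)).

(⟸) Let x ∈ (T ∖ (X ∩ T)) ∪ ((X ∩ C) ∩ (X ∖ T)). Then either x ∈ T and x ∉ X, C; or x ∈ X ∩ C and x ∉ T; or x ∈ T ∩ C and x ∉ X. In each case x ∈ T ∪ X, so (T ∖ (X ∩ T)) ∪ ((X ∩ C) ∩ (X ∖ T)) ⊆ T ∪ X.

Only the reverse inclusion holds.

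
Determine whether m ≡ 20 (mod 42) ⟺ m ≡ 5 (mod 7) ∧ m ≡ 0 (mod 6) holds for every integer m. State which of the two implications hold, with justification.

Neither direction holds.

(⟹) This fails: m = 20 gives 20 ≡ 20 (mod 42) but 20 ≡ 6 (mod 7), so the conjunction on the right does not hold.

(⟸) This fails: m = 12 satisfies both congruences on the right (12 ≡ 5 mod 7 and 12 ≡ 0 mod 6) yet 12 ≡ 12 (mod 42), not 20.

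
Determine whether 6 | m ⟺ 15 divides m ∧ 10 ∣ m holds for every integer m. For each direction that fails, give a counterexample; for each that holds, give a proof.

Converse. Suppose 15 ∣ m and 10 ∣ m. Any common multiple of 15 and 10 is a multiple of their lcm; here lcm(15, 10) = 15·10/gcd(15, 10) = 150/5 = 30, so 30 ∣ m. Since 6 ∣ 30, it follows that 6 ∣ m.

Forward direction. This fails: take m = 6. Certainly 6 ∣ 6, but 15 ∤ 6.

(⇒) fails; (⇐) holds.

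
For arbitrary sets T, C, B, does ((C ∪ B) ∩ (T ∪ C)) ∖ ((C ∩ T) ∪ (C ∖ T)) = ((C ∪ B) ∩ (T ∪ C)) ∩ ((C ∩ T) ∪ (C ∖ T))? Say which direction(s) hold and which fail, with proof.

(⊆) fails and (⊇) fails.

Forward inclusion. This inclusion fails. Take T = {1}, C = ∅, B = {1}; then 1 ∈ ((C ∪ B) ∩ (T ∪ C)) ∖ ((C ∩ T) ∪ (C ∖ T)) but 1 ∉ ((C ∪ B) ∩ (T ∪ C)) ∩ ((C ∩ T) ∪ (C ∖ T)).

Reverse inclusion. This inclusion fails. Take T = ∅, C = {1}, B = ∅; then 1 ∈ ((C ∪ B) ∩ (T ∪ C)) ∩ ((C ∩ T) ∪ (C ∖ T)) but 1 ∉ ((C ∪ B) ∩ (T ∪ C)) ∖ ((C ∩ T) ∪ (C ∖ T)).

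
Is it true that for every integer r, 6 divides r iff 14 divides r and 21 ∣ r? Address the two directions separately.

Only the converse holds.

Forward direction. This fails: take r = 6. Certainly 6 ∣ 6, but 14 ∤ 6.

Converse. Suppose 14 ∣ r and 21 ∣ r. Any common multiple of 14 and 21 is a multiple of their lcm; here lcm(14, 21) = 14·21/gcd(14, 21) = 294/7 = 42, so 42 ∣ r. Since 6 ∣ 42, it follows that 6 ∣ r.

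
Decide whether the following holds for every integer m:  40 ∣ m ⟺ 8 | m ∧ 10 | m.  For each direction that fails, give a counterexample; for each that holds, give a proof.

Forward direction. If 40 ∣ m, write m = 40q. Since 40 = 5·8, m = 8·(5q), so 8 ∣ m; and since 40 = 4·10, m = 10·(4q), so 10 ∣ m.

Converse. Suppose 8 ∣ m and 10 ∣ m. Any common multiple of 8 and 10 is a multiple of their lcm; here lcm(8, 10) = 8·10/gcd(8, 10) = 80/2 = 40, so 40 ∣ m.

The biconditional holds.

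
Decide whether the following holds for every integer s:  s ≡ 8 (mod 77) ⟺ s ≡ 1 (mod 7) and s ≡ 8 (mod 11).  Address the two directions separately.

Forward direction. Suppose s ≡ 8 (mod 77); write s = 77j + 8. Since 7 ∣ 77, reducing mod 7 gives s ≡ 8 ≡ 1 (mod 7); since 11 ∣ 77, reducing mod 11 gives s ≡ 8 (mod 11).

Converse. If s ≡ 1 (mod 7) and s ≡ 8 (mod 11), then by the Chinese remainder theorem s ≡ 8 (mod 77). This is exactly s ≡ 8 (mod 77).

Both directions hold.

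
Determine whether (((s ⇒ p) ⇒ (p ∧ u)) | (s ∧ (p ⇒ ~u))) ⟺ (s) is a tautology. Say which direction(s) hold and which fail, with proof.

(⇒) fails; (⇐) holds.

(←) Assume the antecedent. If s is true, the consequent reduces to true regardless of the other variables. If s is false, the antecedent cannot hold. Either way the consequent holds.

(→) This fails. Under s = F, p = T, u = T, the left side is true but the right side is false.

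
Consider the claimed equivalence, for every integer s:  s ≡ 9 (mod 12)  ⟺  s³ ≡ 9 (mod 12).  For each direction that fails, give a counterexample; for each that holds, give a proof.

Both implications hold.

[⇒] Suppose s ≡ 9 (mod 12). Write s = 12j + 9. Then (12j + 9)³ = 1728j³ + 3888j² + 2916j + 729 = 12(144j³ + 324j² + 243j + 60) + 9, so s³ ≡ 9 (mod 12).

[⇐] Conversely, suppose s³ ≡ 9 (mod 12). The only residue r in {0, …, 11} with r³ ≡ 9 (mod 12) is r = 9, so s ≡ 9 (mod 12).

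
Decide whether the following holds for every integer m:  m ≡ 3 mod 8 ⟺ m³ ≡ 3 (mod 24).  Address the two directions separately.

[⇒] This fails: take m = 11. Then 11 ≡ 3 (mod 8), but 11³ = 1331 ≡ 11 (mod 24), not 3.

[⇐] Conversely, the residues r modulo 24 with r³ ≡ 3 (mod 24) are exactly {3}, and each is ≡ 3 (mod 8).

Only the reverse direction holds.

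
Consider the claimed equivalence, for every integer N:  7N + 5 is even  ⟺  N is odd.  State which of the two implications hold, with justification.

(⟹) Suppose 7N + 5 is even. Since 7 is odd, 7N and N have the same parity, so 7N + 5 ≡ N + 5 (mod 2). As 5 is odd, 7N + 5 is even exactly when N is odd. Thus N is odd.

(⟸) Conversely, suppose N is odd; write N = 2j + 1. Then 7N + 5 = 7·(2j + 1) + 5 = 2·7j + 12, which is even.

Both implications hold.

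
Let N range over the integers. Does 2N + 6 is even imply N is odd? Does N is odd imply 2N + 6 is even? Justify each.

The forward direction fails; the converse holds.

[⇒] This fails: take N = 0. Then 2N + 6 = 6, which is even, yet N = 0 is even, not odd.

[⇐] Suppose N is odd. Since 2 is even, 2N is even for every N, so 2N + 6 has the same parity as 6, which is even. Hence 2N + 6 is even.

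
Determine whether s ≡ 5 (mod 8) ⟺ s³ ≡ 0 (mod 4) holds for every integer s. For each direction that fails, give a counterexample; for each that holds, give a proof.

Neither direction holds.

(⇒) This fails: take s = 5. Then 5 ≡ 5 (mod 8), but 5³ = 125 ≡ 1 (mod 4), not 0.

(⇐) This fails: take s = 0. Then 0³ = 0 ≡ 0 (mod 4), yet 0 ≡ 0 (mod 8), not 5.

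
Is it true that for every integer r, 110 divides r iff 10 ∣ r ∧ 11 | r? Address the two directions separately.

(⇐) Suppose 10 ∣ r and 11 ∣ r. Any common multiple of 10 and 11 is a multiple of their lcm; here gcd(10, 11) = 1, so lcm(10, 11) = 10·11 = 110, so 110 ∣ r.

(⇒) If 110 ∣ r, write r = 110q. Since 110 = 11·10, r = 10·(11q), so 10 ∣ r; and since 110 = 10·11, r = 11·(10q), so 11 ∣ r.

Both implications hold.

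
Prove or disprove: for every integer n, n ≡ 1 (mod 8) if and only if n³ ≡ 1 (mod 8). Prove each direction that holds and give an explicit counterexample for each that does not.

(→) Suppose n ≡ 1 (mod 8). Write n = 8j + 1. Then (8j + 1)³ = 512j³ + 192j² + 24j + 1 = 8(64j³ + 24j² + 3j) + 1, so n³ ≡ 1 (mod 8).

(←) For the converse, argue contrapositively. If n ≢ 1 (mod 8), then n is congruent to one of 0, 2, 3, 4, 5, 6, 7 modulo 8, and these give n³ ≡ 0, 0, 3, 0, 5, 0, 7 respectively — never 1.

Both implications hold.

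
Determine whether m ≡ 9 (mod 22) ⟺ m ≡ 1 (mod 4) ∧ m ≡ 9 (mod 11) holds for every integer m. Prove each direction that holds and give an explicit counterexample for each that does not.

(⟸) If m ≡ 1 (mod 4) and m ≡ 9 (mod 11), then by the Chinese remainder theorem m ≡ 9 (mod 44). Since 9 ≡ 9 (mod 22) and 22 ∣ 44, we get m ≡ 9 (mod 22).

(⟹) This fails: m = 31 gives 31 ≡ 9 (mod 22) but 31 ≡ 3 (mod 4), so the conjunction on the right does not hold.

Only the reverse direction holds.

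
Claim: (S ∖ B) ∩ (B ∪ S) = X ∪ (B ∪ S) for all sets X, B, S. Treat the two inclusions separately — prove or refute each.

Reverse inclusion. This inclusion fails. Take X = {1}, B = ∅, S = ∅; then 1 ∈ X ∪ (B ∪ S) but 1 ∉ (S ∖ B) ∩ (B ∪ S).

Forward inclusion. Let x ∈ (S ∖ B) ∩ (B ∪ S). Then either x ∈ S and x ∉ X, B; or x ∈ X ∩ S and x ∉ B. In each case x ∈ X ∪ (B ∪ S), so (S ∖ B) ∩ (B ∪ S) ⊆ X ∪ (B ∪ S).

(⊆) holds; (⊇) fails.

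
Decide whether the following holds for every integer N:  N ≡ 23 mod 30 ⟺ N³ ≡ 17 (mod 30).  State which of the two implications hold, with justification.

(→) Suppose N ≡ 23 mod 30. Write N = 30j + 23. Then (30j + 23)³ = 27000j³ + 62100j² + 47610j + 12167 = 30(900j³ + 2070j² + 1587j + 405) + 17, so N³ ≡ 17 (mod 30).

(←) Conversely, suppose N³ ≡ 17 (mod 30). The only residue r in {0, …, 29} with r³ ≡ 17 (mod 30) is r = 23, so N ≡ 23 (mod 30).

Both directions hold; the statement is true.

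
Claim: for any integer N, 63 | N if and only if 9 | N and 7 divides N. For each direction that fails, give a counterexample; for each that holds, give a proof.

Equivalent; both directions hold.

[⇒] If 63 ∣ N, write N = 63q. Since 63 = 7·9, N = 9·(7q), so 9 ∣ N; and since 63 = 9·7, N = 7·(9q), so 7 ∣ N.

[⇐] Suppose 9 ∣ N and 7 ∣ N. Any common multiple of 9 and 7 is a multiple of their lcm; here gcd(9, 7) = 1, so lcm(9, 7) = 9·7 = 63, so 63 ∣ N.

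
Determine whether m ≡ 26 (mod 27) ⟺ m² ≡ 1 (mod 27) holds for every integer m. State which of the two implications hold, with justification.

Forward direction. Suppose m ≡ 26 (mod 27). Write m = 27j + 26. Then (27j + 26)² = 729j² + 1404j + 676 = 27(27j² + 52j + 25) + 1, so m² ≡ 1 (mod 27).

Converse. This fails: take m = 1. Then 1² = 1 ≡ 1 (mod 27), yet 1 ≡ 1 (mod 27), not 26.

Only the forward direction holds.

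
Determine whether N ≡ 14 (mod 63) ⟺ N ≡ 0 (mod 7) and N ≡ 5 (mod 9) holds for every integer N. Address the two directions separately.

(→) Suppose N ≡ 14 (mod 63); write N = 63j + 14. Since 7 ∣ 63, reducing mod 7 gives N ≡ 14 ≡ 0 (mod 7); since 9 ∣ 63, reducing mod 9 gives N ≡ 14 ≡ 5 (mod 9).

(←) Conversely, if N ≡ 0 (mod 7) and N ≡ 5 (mod 9), then by the Chinese remainder theorem N ≡ 14 (mod 63). This is exactly N ≡ 14 (mod 63).

Equivalent; both directions hold.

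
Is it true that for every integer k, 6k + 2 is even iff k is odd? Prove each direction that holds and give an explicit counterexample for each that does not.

Not equivalent: only (⇐) holds.

[⇒] This fails: take k = 2. Then 6k + 2 = 14, which is even, yet k = 2 is even, not odd.

[⇐] Suppose k is odd. Since 6 is even, 6k is even for every k, so 6k + 2 has the same parity as 2, which is even. Hence 6k + 2 is even.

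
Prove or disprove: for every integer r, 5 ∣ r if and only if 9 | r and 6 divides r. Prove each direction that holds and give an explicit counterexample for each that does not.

Both directions fail.

(⇒) This fails: take r = 5. Certainly 5 ∣ 5, but 9 ∤ 5.

(⇐) This fails: take r = 18. Both 9 ∣ 18 and 6 ∣ 18, yet 18 is not a multiple of 5 (since 18 = 3·5 + 3), so 5 ∤ 18.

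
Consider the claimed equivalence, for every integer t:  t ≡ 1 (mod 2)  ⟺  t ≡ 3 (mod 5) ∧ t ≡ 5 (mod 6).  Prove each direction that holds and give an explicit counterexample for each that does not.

Only the reverse direction holds.

[⇒] This fails: t = 1 gives 1 ≡ 1 (mod 2) but 1 ≡ 1 (mod 5), so the conjunction on the right does not hold.

[⇐] Conversely, if t ≡ 3 (mod 5) and t ≡ 5 (mod 6), then by the Chinese remainder theorem t ≡ 23 (mod 30). Since 23 ≡ 1 (mod 2) and 2 ∣ 30, we get t ≡ 1 (mod 2).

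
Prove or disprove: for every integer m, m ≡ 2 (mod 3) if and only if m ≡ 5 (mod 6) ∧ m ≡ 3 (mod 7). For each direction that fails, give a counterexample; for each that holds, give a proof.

[⇒] This fails: m = 32 gives 32 ≡ 2 (mod 3) but 32 ≡ 2 (mod 6), so the conjunction on the right does not hold.

[⇐] Conversely, if m ≡ 5 (mod 6) and m ≡ 3 (mod 7), then by the Chinese remainder theorem m ≡ 17 (mod 42). Since 17 ≡ 2 (mod 3) and 3 ∣ 42, we get m ≡ 2 (mod 3).

Not equivalent: only (⇐) holds.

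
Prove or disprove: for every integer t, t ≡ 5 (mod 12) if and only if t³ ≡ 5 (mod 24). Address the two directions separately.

Not equivalent: only (⇐) holds.

(←) The residues r modulo 24 with r³ ≡ 5 (mod 24) are exactly {5}, and each is ≡ 5 (mod 12).

(→) This fails: take t = 17. Then 17 ≡ 5 (mod 12), but 17³ = 4913 ≡ 17 (mod 24), not 5.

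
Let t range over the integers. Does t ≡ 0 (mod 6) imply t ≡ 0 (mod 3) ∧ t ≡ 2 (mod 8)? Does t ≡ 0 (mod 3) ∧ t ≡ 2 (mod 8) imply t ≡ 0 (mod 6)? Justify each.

(⇒) fails; (⇐) holds.

(⇒) This fails: t = 0 gives 0 ≡ 0 (mod 6) but 0 ≡ 0 (mod 8), so the conjunction on the right does not hold.

(⇐) Conversely, if t ≡ 0 (mod 3) and t ≡ 2 (mod 8), then by the Chinese remainder theorem t ≡ 18 (mod 24). Since 18 ≡ 0 (mod 6) and 6 ∣ 24, we get t ≡ 0 (mod 6).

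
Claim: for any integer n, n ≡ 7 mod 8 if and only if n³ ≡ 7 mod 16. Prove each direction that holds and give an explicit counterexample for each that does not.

Only the converse holds.

(⇐) The residues r modulo 16 with r³ ≡ 7 (mod 16) are exactly {7}, and each is ≡ 7 (mod 8).

(⇒) This fails: take n = 15. Then 15 ≡ 7 (mod 8), but 15³ = 3375 ≡ 15 (mod 16), not 7.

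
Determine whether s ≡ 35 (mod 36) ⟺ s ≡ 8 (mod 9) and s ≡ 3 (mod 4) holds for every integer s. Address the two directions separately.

[⇐] If s ≡ 8 (mod 9) and s ≡ 3 (mod 4), then by the Chinese remainder theorem s ≡ 35 (mod 36). This is exactly s ≡ 35 (mod 36).

[⇒] Suppose s ≡ 35 (mod 36); write s = 36j + 35. Since 9 ∣ 36, reducing mod 9 gives s ≡ 35 ≡ 8 (mod 9); since 4 ∣ 36, reducing mod 4 gives s ≡ 35 ≡ 3 (mod 4).

Equivalent; both directions hold.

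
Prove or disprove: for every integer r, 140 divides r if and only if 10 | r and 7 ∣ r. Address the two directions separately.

[⇐] This fails: take r = 70. Both 10 ∣ 70 and 7 ∣ 70, yet 70 is not a multiple of 140 (since 70 = 0·140 + 70), so 140 ∤ 70.

[⇒] If 140 ∣ r, write r = 140q. Since 140 = 14·10, r = 10·(14q), so 10 ∣ r; and since 140 = 20·7, r = 7·(20q), so 7 ∣ r.

Not equivalent: only (⇒) holds.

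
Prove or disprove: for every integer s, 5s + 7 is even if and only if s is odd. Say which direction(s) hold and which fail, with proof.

The biconditional holds.

(⇒) Suppose 5s + 7 is even. Since 5 is odd, 5s and s have the same parity, so 5s + 7 ≡ s + 7 (mod 2). As 7 is odd, 5s + 7 is even exactly when s is odd. Thus s is odd.

(⇐) Conversely, suppose s is odd; write s = 2j + 1. Then 5s + 7 = 5·(2j + 1) + 7 = 2·5j + 12, which is even.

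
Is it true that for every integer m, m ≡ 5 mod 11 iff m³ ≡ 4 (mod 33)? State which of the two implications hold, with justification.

(⇒) fails; (⇐) holds.

(⇐) The residues r modulo 33 with r³ ≡ 4 (mod 33) are exactly {16}, and each is ≡ 5 (mod 11).

(⇒) This fails: take m = 5. Then 5 ≡ 5 (mod 11), but 5³ = 125 ≡ 26 (mod 33), not 4.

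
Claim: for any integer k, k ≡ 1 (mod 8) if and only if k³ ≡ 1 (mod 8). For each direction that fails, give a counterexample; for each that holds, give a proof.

[⇒] Suppose k ≡ 1 (mod 8). Write k = 8j + 1. Then (8j + 1)³ = 512j³ + 192j² + 24j + 1 = 8(64j³ + 24j² + 3j) + 1, so k³ ≡ 1 (mod 8).

[⇐] Conversely, suppose k³ ≡ 1 (mod 8). The only residue r in {0, …, 7} with r³ ≡ 1 (mod 8) is r = 1, so k ≡ 1 (mod 8).

Equivalent; both directions hold.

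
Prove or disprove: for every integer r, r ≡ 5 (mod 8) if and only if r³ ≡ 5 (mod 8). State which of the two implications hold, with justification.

(←) For the converse, argue contrapositively. If r ≢ 5 (mod 8), then r is congruent to one of 0, 1, 2, 3, 4, 6, 7 modulo 8, and these give r³ ≡ 0, 1, 0, 3, 0, 0, 7 respectively — never 5.

(→) Suppose r ≡ 5 (mod 8). Write r = 8j + 5. Then (8j + 5)³ = 512j³ + 960j² + 600j + 125 = 8(64j³ + 120j² + 75j + 15) + 5, so r³ ≡ 5 (mod 8).

Both directions hold; the statement is true.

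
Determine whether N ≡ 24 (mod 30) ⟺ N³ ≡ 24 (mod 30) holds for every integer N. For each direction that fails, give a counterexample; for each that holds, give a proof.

(→) Suppose N ≡ 24 (mod 30). Write N = 30j + 24. Then (30j + 24)³ = 27000j³ + 64800j² + 51840j + 13824 = 30(900j³ + 2160j² + 1728j + 460) + 24, so N³ ≡ 24 (mod 30).

(←) Conversely, suppose N³ ≡ 24 (mod 30). The only residue r in {0, …, 29} with r³ ≡ 24 (mod 30) is r = 24, so N ≡ 24 (mod 30).

Both directions hold.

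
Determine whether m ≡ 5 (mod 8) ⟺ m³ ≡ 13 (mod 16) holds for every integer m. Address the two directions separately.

[⇒] This fails: take m = 13. Then 13 ≡ 5 (mod 8), but 13³ = 2197 ≡ 5 (mod 16), not 13.

[⇐] Conversely, the residues r modulo 16 with r³ ≡ 13 (mod 16) are exactly {5}, and each is ≡ 5 (mod 8).

(⇒) fails; (⇐) holds.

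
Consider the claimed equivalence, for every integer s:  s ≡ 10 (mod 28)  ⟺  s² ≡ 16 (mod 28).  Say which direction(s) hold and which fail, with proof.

Only the forward direction holds.

(⇒) Suppose s ≡ 10 (mod 28). Write s = 28j + 10. Then (28j + 10)² = 784j² + 560j + 100 = 28(28j² + 20j + 3) + 16, so s² ≡ 16 (mod 28).

(⇐) This fails: take s = 4. Then 4² = 16 ≡ 16 (mod 28), yet 4 ≡ 4 (mod 28), not 10.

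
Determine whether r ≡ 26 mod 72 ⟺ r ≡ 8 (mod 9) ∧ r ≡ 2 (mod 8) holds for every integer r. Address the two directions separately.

Equivalent; both directions hold.

(⟹) Suppose r ≡ 26 (mod 72); write r = 72j + 26. Since 9 ∣ 72, reducing mod 9 gives r ≡ 26 ≡ 8 (mod 9); since 8 ∣ 72, reducing mod 8 gives r ≡ 26 ≡ 2 (mod 8).

(⟸) Conversely, if r ≡ 8 (mod 9) and r ≡ 2 (mod 8), then by the Chinese remainder theorem r ≡ 26 (mod 72). This is exactly r ≡ 26 (mod 72).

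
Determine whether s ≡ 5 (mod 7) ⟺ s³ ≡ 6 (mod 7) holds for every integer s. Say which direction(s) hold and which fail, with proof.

(⇒) holds; (⇐) fails.

Forward direction. Suppose s ≡ 5 (mod 7). Write s = 7j + 5. Then (7j + 5)³ = 343j³ + 735j² + 525j + 125 = 7(49j³ + 105j² + 75j + 17) + 6, so s³ ≡ 6 (mod 7).

Converse. This fails: take s = 3. Then 3³ = 27 ≡ 6 (mod 7), yet 3 ≡ 3 (mod 7), not 5.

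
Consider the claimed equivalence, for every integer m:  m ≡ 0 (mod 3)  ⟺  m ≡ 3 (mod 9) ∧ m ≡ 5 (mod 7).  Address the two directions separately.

The forward direction fails; the converse holds.

(⇒) This fails: m = 0 gives 0 ≡ 0 (mod 3) but 0 ≡ 0 (mod 9), so the conjunction on the right does not hold.

(⇐) Conversely, if m ≡ 3 (mod 9) and m ≡ 5 (mod 7), then by the Chinese remainder theorem m ≡ 12 (mod 63). Since 12 ≡ 0 (mod 3) and 3 ∣ 63, we get m ≡ 0 (mod 3).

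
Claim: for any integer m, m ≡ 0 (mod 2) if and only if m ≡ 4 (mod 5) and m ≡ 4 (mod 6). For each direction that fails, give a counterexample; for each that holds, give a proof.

(⇒) fails; (⇐) holds.

Forward direction. This fails: m = 0 gives 0 ≡ 0 (mod 2) but 0 ≡ 0 (mod 5), so the conjunction on the right does not hold.

Converse. If m ≡ 4 (mod 5) and m ≡ 4 (mod 6), then by the Chinese remainder theorem m ≡ 4 (mod 30). Since 4 ≡ 0 (mod 2) and 2 ∣ 30, we get m ≡ 0 (mod 2).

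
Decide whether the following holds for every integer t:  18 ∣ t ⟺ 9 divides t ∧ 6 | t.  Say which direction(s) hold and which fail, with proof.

[⇒] If 18 ∣ t, write t = 18q. Since 18 = 2·9, t = 9·(2q), so 9 ∣ t; and since 18 = 3·6, t = 6·(3q), so 6 ∣ t.

[⇐] Suppose 9 ∣ t and 6 ∣ t. Any common multiple of 9 and 6 is a multiple of their lcm; here lcm(9, 6) = 9·6/gcd(9, 6) = 54/3 = 18, so 18 ∣ t.

Both directions hold.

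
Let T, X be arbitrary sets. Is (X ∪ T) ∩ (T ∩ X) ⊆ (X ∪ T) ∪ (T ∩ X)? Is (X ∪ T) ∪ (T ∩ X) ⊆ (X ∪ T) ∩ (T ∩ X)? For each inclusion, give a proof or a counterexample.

(⊆) holds; (⊇) fails.

Forward inclusion. Let x ∈ (X ∪ T) ∩ (T ∩ X). Then x ∈ T ∩ X, from which x ∈ (X ∪ T) ∪ (T ∩ X).

Reverse inclusion. This inclusion fails. Take T = {1}, X = ∅; then 1 ∈ (X ∪ T) ∪ (T ∩ X) but 1 ∉ (X ∪ T) ∩ (T ∩ X).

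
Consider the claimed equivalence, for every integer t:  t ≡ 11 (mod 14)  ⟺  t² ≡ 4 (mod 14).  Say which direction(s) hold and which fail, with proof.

Neither implication holds.

Forward direction. This fails: take t = 11. Then 11 ≡ 11 (mod 14), but 11² = 121 ≡ 9 (mod 14), not 4.

Converse. This fails: take t = 2. Then 2² = 4 ≡ 4 (mod 14), yet 2 ≡ 2 (mod 14), not 11.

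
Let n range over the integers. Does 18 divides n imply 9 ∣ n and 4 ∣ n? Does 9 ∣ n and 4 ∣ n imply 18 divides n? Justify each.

The forward direction fails; the converse holds.

Forward direction. This fails: take n = 18. Certainly 18 ∣ 18, but 4 ∤ 18.

Converse. Suppose 9 ∣ n and 4 ∣ n. Any common multiple of 9 and 4 is a multiple of their lcm; here gcd(9, 4) = 1, so lcm(9, 4) = 9·4 = 36, so 36 ∣ n. Since 18 ∣ 36, it follows that 18 ∣ n.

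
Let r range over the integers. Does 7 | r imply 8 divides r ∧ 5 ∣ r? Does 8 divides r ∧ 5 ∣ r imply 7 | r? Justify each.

Neither direction holds.

[⇒] This fails: take r = 7. Certainly 7 ∣ 7, but 8 ∤ 7.

[⇐] This fails: take r = 40. Both 8 ∣ 40 and 5 ∣ 40, yet 40 is not a multiple of 7 (since 40 = 5·7 + 5), so 7 ∤ 40.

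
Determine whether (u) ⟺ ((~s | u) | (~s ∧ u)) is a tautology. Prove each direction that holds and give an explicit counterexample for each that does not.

(⟸) This fails. Under s = F, u = F, the left side is false but the right side is true.

(⟹) Assume the antecedent. If s is true, the antecedent forces (s = T, u = T), and (~s | u) | (~s ∧ u) holds there. If s is false, (~s | u) | (~s ∧ u) reduces to true regardless of the other variables. Either way (~s | u) | (~s ∧ u) holds.

Not equivalent: only (⇒) holds.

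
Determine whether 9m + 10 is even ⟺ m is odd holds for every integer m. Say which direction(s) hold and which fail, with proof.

(⟹) This fails: m = 0 gives 9m + 10 = 10, which is even, but 0 is even, not odd.

(⟸) This also fails: m = 1 is odd, but 9m + 10 = 19 is odd, not even.

Neither implication holds.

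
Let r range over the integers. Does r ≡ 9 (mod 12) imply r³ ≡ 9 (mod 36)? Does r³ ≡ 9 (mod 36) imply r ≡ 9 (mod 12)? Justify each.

Equivalent; both directions hold.

(→) Suppose r ≡ 9 (mod 12). Working modulo 36, r ∈ {9, 21, 33}; for each such r, r³ ≡ 9 (mod 36).

(←) Conversely, the residues r modulo 36 with r³ ≡ 9 (mod 36) are exactly {9, 21, 33}, and each is ≡ 9 (mod 12).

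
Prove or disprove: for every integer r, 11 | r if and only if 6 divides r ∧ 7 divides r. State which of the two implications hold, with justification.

(⟹) This fails: take r = 11. Certainly 11 ∣ 11, but 6 ∤ 11.

(⟸) This fails: take r = 42. Both 6 ∣ 42 and 7 ∣ 42, yet 42 is not a multiple of 11 (since 42 = 3·11 + 9), so 11 ∤ 42.

Both directions fail.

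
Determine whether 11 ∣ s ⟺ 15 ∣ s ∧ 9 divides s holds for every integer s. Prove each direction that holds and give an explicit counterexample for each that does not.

Neither implication holds.

[⇒] This fails: take s = 11. Certainly 11 ∣ 11, but 15 ∤ 11.

[⇐] This fails: take s = 45. Both 15 ∣ 45 and 9 ∣ 45, yet 45 is not a multiple of 11 (since 45 = 4·11 + 1), so 11 ∤ 45.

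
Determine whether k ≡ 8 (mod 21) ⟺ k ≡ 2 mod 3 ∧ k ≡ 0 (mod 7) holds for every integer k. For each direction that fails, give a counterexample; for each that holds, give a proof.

(⟹) This fails: k = 8 gives 8 ≡ 8 (mod 21) but 8 ≡ 1 (mod 7), so the conjunction on the right does not hold.

(⟸) This fails: k = 14 satisfies both congruences on the right (14 ≡ 2 mod 3 and 14 ≡ 0 mod 7) yet 14 ≡ 14 (mod 21), not 8.

(⇒) fails and (⇐) fails.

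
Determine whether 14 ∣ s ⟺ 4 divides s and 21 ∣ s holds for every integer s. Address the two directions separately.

The forward direction fails; the converse holds.

Forward direction. This fails: take s = 14. Certainly 14 ∣ 14, but 4 ∤ 14.

Converse. Suppose 4 ∣ s and 21 ∣ s. Any common multiple of 4 and 21 is a multiple of their lcm; here gcd(4, 21) = 1, so lcm(4, 21) = 4·21 = 84, so 84 ∣ s. Since 14 ∣ 84, it follows that 14 ∣ s.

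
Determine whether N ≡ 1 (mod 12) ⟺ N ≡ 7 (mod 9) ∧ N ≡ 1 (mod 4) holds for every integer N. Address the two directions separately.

(←) If N ≡ 7 (mod 9) and N ≡ 1 (mod 4), then by the Chinese remainder theorem N ≡ 25 (mod 36). Since 25 ≡ 1 (mod 12) and 12 ∣ 36, we get N ≡ 1 (mod 12).

(→) This fails: N = 1 gives 1 ≡ 1 (mod 12) but 1 ≡ 1 (mod 9), so the conjunction on the right does not hold.

Not equivalent: only (⇐) holds.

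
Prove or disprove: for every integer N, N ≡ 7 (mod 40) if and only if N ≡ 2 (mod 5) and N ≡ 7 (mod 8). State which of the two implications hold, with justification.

Both directions hold; the statement is true.

(⟹) Suppose N ≡ 7 (mod 40); write N = 40j + 7. Since 5 ∣ 40, reducing mod 5 gives N ≡ 7 ≡ 2 (mod 5); since 8 ∣ 40, reducing mod 8 gives N ≡ 7 (mod 8).

(⟸) Conversely, if N ≡ 2 (mod 5) and N ≡ 7 (mod 8), then by the Chinese remainder theorem N ≡ 7 (mod 40). This is exactly N ≡ 7 (mod 40).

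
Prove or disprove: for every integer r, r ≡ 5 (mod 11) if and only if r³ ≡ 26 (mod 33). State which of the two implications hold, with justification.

The forward direction fails; the converse holds.

(→) This fails: take r = 16. Then 16 ≡ 5 (mod 11), but 16³ = 4096 ≡ 4 (mod 33), not 26.

(←) Conversely, the residues r modulo 33 with r³ ≡ 26 (mod 33) are exactly {5}, and each is ≡ 5 (mod 11).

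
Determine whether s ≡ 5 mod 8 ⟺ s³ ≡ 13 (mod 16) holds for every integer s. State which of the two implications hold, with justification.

Only the converse holds.

(←) The residues r modulo 16 with r³ ≡ 13 (mod 16) are exactly {5}, and each is ≡ 5 (mod 8).

(→) This fails: take s = 13. Then 13 ≡ 5 (mod 8), but 13³ = 2197 ≡ 5 (mod 16), not 13.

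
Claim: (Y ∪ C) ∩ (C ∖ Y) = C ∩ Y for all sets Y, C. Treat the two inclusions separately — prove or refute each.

(⟹) This inclusion fails. Take Y = ∅, C = {1}; then 1 ∈ (Y ∪ C) ∩ (C ∖ Y) but 1 ∉ C ∩ Y.

(⟸) This inclusion fails. Take Y = {1}, C = {1}; then 1 ∈ C ∩ Y but 1 ∉ (Y ∪ C) ∩ (C ∖ Y).

(⊆) fails and (⊇) fails.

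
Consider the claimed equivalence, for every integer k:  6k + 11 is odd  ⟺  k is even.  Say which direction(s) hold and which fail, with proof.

[⇒] This fails: take k = 3. Then 6k + 11 = 29, which is odd, yet k = 3 is odd, not even.

[⇐] Suppose k is even. Since 6 is even, 6k is even for every k, so 6k + 11 has the same parity as 11, which is odd. Hence 6k + 11 is odd.

Only the converse holds.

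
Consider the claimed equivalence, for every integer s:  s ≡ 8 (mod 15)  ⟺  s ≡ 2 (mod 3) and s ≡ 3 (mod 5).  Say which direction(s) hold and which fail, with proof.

(⟹) Suppose s ≡ 8 (mod 15); write s = 15j + 8. Since 3 ∣ 15, reducing mod 3 gives s ≡ 8 ≡ 2 (mod 3); since 5 ∣ 15, reducing mod 5 gives s ≡ 8 ≡ 3 (mod 5).

(⟸) Conversely, if s ≡ 2 (mod 3) and s ≡ 3 (mod 5), then by the Chinese remainder theorem s ≡ 8 (mod 15). This is exactly s ≡ 8 (mod 15).

Both directions hold; the statement is true.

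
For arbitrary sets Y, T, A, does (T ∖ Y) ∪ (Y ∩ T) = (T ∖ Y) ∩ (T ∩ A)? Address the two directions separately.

Forward inclusion. This inclusion fails. Take Y = ∅, T = {1}, A = ∅; then 1 ∈ (T ∖ Y) ∪ (Y ∩ T) but 1 ∉ (T ∖ Y) ∩ (T ∩ A).

Reverse inclusion. Let x ∈ (T ∖ Y) ∩ (T ∩ A). Then x ∈ T ∩ A and x ∉ Y, from which x ∈ (T ∖ Y) ∪ (Y ∩ T).

The sets are not equal: only the reverse inclusion holds.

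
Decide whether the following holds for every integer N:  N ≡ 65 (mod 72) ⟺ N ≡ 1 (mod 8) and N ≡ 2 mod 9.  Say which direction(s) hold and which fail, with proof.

(⟹) Suppose N ≡ 65 (mod 72); write N = 72j + 65. Since 8 ∣ 72, reducing mod 8 gives N ≡ 65 ≡ 1 (mod 8); since 9 ∣ 72, reducing mod 9 gives N ≡ 65 ≡ 2 (mod 9).

(⟸) Conversely, if N ≡ 1 (mod 8) and N ≡ 2 (mod 9), then by the Chinese remainder theorem N ≡ 65 (mod 72). This is exactly N ≡ 65 (mod 72).

Both implications hold.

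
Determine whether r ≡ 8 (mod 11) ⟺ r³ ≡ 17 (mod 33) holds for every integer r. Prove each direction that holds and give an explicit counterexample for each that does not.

The forward direction fails; the converse holds.

(⟹) This fails: take r = 19. Then 19 ≡ 8 (mod 11), but 19³ = 6859 ≡ 28 (mod 33), not 17.

(⟸) Conversely, the residues r modulo 33 with r³ ≡ 17 (mod 33) are exactly {8}, and each is ≡ 8 (mod 11).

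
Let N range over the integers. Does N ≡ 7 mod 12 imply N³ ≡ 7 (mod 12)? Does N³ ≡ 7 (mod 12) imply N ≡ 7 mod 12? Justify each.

Both directions hold.

Converse. Suppose N³ ≡ 7 (mod 12). The only residue r in {0, …, 11} with r³ ≡ 7 (mod 12) is r = 7, so N ≡ 7 (mod 12).

Forward direction. Suppose N ≡ 7 mod 12. Write N = 12j + 7. Then (12j + 7)³ = 1728j³ + 3024j² + 1764j + 343 = 12(144j³ + 252j² + 147j + 28) + 7, so N³ ≡ 7 (mod 12).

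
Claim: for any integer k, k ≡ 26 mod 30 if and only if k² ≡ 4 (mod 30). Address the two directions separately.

[⇒] This fails: take k = 26. Then 26 ≡ 26 (mod 30), but 26² = 676 ≡ 16 (mod 30), not 4.

[⇐] This fails: take k = 2. Then 2² = 4 ≡ 4 (mod 30), yet 2 ≡ 2 (mod 30), not 26.

Both directions fail.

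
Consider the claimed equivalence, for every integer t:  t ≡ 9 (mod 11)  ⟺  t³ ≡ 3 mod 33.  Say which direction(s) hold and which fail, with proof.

The forward direction fails; the converse holds.

(⟸) The residues r modulo 33 with r³ ≡ 3 (mod 33) are exactly {9}, and each is ≡ 9 (mod 11).

(⟹) This fails: take t = 20. Then 20 ≡ 9 (mod 11), but 20³ = 8000 ≡ 14 (mod 33), not 3.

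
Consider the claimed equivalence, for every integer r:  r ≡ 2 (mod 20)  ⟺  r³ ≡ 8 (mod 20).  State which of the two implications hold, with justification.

Only the forward direction holds.

(⇒) Suppose r ≡ 2 (mod 20). Write r = 20j + 2. Then (20j + 2)³ = 8000j³ + 2400j² + 240j + 8 = 20(400j³ + 120j² + 12j) + 8, so r³ ≡ 8 (mod 20).

(⇐) This fails: take r = 12. Then 12³ = 1728 ≡ 8 (mod 20), yet 12 ≡ 12 (mod 20), not 2.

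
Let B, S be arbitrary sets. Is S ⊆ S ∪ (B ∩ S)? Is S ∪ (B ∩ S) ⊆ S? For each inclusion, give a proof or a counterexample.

Both inclusions hold; the sets are equal.

(⊇) Let x ∈ S ∪ (B ∩ S). Then either x ∈ S and x ∉ B; or x ∈ B ∩ S. In each case x ∈ S, so S ∪ (B ∩ S) ⊆ S.

(⊆) Let x ∈ S. Then either x ∈ S and x ∉ B; or x ∈ B ∩ S. In each case x ∈ S ∪ (B ∩ S), so S ⊆ S ∪ (B ∩ S).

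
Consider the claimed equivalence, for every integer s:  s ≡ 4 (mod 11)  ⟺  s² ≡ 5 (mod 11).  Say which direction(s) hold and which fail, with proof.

The forward direction holds; the converse fails.

[⇒] Suppose s ≡ 4 (mod 11). Write s = 11j + 4. Then (11j + 4)² = 121j² + 88j + 16 = 11(11j² + 8j + 1) + 5, so s² ≡ 5 (mod 11).

[⇐] This fails: take s = 7. Then 7² = 49 ≡ 5 (mod 11), yet 7 ≡ 7 (mod 11), not 4.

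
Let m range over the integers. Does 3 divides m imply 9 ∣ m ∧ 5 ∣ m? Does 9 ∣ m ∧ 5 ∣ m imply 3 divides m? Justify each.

(⟹) This fails: take m = 3. Certainly 3 ∣ 3, but 9 ∤ 3.

(⟸) Suppose 9 ∣ m and 5 ∣ m. Any common multiple of 9 and 5 is a multiple of their lcm; here gcd(9, 5) = 1, so lcm(9, 5) = 9·5 = 45, so 45 ∣ m. Since 3 ∣ 45, it follows that 3 ∣ m.

Not equivalent: only (⇐) holds.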